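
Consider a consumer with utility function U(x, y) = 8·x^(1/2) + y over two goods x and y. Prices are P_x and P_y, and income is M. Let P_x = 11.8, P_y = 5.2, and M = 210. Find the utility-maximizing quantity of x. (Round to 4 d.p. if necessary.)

x* = 3.1072

Set MRS = P_x/P_y: 4·x^(−1/2) = P_x/P_y.
Thus x* = (4·P_y/P_x)² — independent of M — with the rest of income spent on y.
Plugging in: x* = (4·5.2/11.8)² = 3.1072.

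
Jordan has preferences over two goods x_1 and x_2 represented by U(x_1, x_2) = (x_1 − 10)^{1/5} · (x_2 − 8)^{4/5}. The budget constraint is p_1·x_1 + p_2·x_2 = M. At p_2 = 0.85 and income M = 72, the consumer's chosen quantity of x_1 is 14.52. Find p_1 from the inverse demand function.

p_1 = 2

Let x_1' = x_1−10, x_2' = x_2−8. MRS = (1/4)·x_2'/x_1' = p_1/p_2.
After buying the subsistence bundle (10, 8), a share 0.2 of the remaining income goes to x_1: x_1* = 10 + 0.2·(M − 10p_1 − 8p_2)/p_1.
Set x_1* = 14.52 in the demand function and solve for p_1: p_1 = 2.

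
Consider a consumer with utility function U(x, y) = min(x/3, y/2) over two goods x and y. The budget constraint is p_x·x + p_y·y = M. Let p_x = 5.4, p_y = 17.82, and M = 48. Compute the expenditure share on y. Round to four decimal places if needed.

Leontief preferences: the optimum is at the kink where x/3 = y/2, i.e. y = (2/3)·x.
Budget: p_x·x + p_y·(2/3)·x = M, so (3·p_x + 2·p_y)·x = 3·M.
Demand: x*(p_x,p_y,M) = 3·M/(3·p_x + 2·p_y), y* = 2·M/(3·p_x + 2·p_y).
Here 3·5.4 + 2·17.82 = 51.84, giving x* = 2.7778 and y* = 1.8519.
Expenditure on y: 17.82·1.8519 = 33; share = 0.6875.

share on y = 0.6875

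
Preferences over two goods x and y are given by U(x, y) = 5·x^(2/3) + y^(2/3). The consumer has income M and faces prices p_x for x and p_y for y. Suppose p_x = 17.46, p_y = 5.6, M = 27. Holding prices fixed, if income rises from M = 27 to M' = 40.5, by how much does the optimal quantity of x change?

Δx* = 0.7174

MU_x ∝ 5·x^(-1/3), MU_y ∝ y^(-1/3), so MRS = 5·(y/x)^(1/3) = p_x/p_y.
Solve for the ratio: y/x = [(1/5)·p_x/p_y]^(3).
With the ratio pinned down, the budget gives x* = M/(p_x + p_y·(y/x)) and y* = (y/x)·x*.
Numerically y/x = 0.24247, so x* = 27/(17.46 + 5.6·0.24247) = 1.4348.
At M' = 40.5: x* = 2.1522. Change: 2.1522 − 1.4348 = 0.7174.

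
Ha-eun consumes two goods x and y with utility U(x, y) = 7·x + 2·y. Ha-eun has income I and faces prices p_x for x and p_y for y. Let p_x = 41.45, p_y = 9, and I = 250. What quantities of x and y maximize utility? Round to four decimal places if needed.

x* = 0, y* = 27.7778

Numerically: x* = 0, y* = 27.7778.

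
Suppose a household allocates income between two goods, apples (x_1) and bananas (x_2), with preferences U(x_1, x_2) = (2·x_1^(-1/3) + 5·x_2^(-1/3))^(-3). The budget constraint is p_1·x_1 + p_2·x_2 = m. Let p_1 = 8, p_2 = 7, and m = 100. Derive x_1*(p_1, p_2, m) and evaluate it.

x_1* = 4.2766

Numerically x_2/x_1 = 2.197602, so x_1* = 100/(8 + 7·2.197602) = 4.2766.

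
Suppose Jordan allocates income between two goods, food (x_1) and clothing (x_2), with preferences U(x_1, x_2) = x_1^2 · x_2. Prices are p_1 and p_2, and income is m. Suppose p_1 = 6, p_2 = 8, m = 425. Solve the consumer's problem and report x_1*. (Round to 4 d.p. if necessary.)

MU_x_1/MU_x_2 = (2·x_2)/(x_1); tangency sets this equal to p_1/p_2.
Rearranging, p_2·x_2 = (1/2)·p_1·x_1. Substituting into the budget gives p_1·x_1·(1 + (1/2)) = m.
Demand: x_1*(p_1,p_2,m) = 2/3·m/p_1 and x_2* = 1/3·m/p_2.
At p_1=6, p_2=8, m=425: x_1* = 2/3·425/6 = 47.2222.

x_1* = 47.2222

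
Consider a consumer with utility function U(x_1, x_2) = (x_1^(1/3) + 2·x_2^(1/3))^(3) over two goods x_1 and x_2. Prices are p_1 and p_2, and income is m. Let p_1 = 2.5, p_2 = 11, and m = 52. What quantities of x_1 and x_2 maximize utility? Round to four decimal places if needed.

MRS = MU_x_1/MU_x_2 = (1/2)·(x_2/x_1)^(2/3). Set equal to p_1/p_2.
Solve for the ratio: x_2/x_1 = [2·p_1/p_2]^(1.5).
Substitute x_2 = (x_2/x_1)·x_1 into the budget: x_1* = m/(p_1 + p_2·(x_2/x_1)).
Numerically x_2/x_1 = 0.306454, so x_1* = 52/(2.5 + 11·0.306454) = 8.8571 and x_2* = 0.306454·8.8571 = 2.7143.

x_1* = 8.8571, x_2* = 2.7143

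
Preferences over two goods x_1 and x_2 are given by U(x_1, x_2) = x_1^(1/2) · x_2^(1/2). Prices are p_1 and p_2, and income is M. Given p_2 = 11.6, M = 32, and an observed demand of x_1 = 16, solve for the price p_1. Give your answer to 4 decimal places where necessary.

p_1 = 1

The MRS is x_2/x_1. Set MRS = p_1/p_2.
So 0.5·p_2·x_2 = 0.5·p_1·x_1; combined with the budget, a share 0.5 of income goes to x_1.
Demand: x_1*(p_1,p_2,M) = 0.5·M/p_1 and x_2* = 0.5·M/p_2.
Set x_1* = 16 in the demand function and solve for p_1: p_1 = 1.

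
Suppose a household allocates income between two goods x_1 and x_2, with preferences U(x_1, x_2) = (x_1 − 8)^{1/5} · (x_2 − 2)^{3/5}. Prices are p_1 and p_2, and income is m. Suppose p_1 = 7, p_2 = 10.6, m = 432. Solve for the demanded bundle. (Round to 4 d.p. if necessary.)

x_1* = 20.6714, x_2* = 27.1038

MRS = (1/3)·(x_2−2)/(x_1−8). Tangency with p_1/p_2 gives x_2−2 = 3·(p_1/p_2)·(x_1−8).
After buying the subsistence bundle (8, 2), a share 0.25 of the remaining income goes to x_1: x_1* = 8 + 0.25·(m − 8p_1 − 2p_2)/p_1.
Discretionary income = 432 − 8·7 − 2·10.6 = 354.8; x_1* = 8 + 0.25·354.8/7 = 20.6714; x_2* = 2 + 0.75·354.8/10.6 = 27.1038.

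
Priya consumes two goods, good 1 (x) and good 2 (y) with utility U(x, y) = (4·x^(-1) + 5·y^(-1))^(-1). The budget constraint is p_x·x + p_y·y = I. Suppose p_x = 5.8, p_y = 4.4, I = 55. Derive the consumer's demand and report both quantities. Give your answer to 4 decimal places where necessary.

MRS = MU_x/MU_y = (4/5)·(y/x)^(2). Set equal to p_x/p_y.
Solve for the ratio: y/x = [(5/4)·p_x/p_y]^(0.5).
With the ratio pinned down, the budget gives x* = I/(p_x + p_y·(y/x)) and y* = (y/x)·x*.
Numerically y/x = 1.283638, so x* = 55/(5.8 + 4.4·1.283638) = 4.8043 and y* = 1.283638·4.8043 = 6.167.

x* = 4.8043, y* = 6.167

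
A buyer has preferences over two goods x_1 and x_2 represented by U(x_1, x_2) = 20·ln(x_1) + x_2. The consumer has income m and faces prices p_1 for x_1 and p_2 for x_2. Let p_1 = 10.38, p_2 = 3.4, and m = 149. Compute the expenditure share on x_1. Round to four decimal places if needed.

share on x_1 = 0.4564

At the given prices: x_1* = 20·3.4/10.38 = 6.5511, and x_2* = 23.8235.
Expenditure on x_1: 10.38·6.5511 = 68; share = 0.4564.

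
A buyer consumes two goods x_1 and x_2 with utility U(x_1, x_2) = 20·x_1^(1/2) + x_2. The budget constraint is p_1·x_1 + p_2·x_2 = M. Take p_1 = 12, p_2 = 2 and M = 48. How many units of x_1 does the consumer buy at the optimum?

x_1* = 2.7778

Set MRS = p_1/p_2: 10·x_1^(−1/2) = p_1/p_2.
Solve: √x_1 = 10·p_2/p_1, so x_1*(p_1,p_2) = (10·p_2/p_1)², and x_2* = (M − p_1·x_1*)/p_2.
Plugging in: x_1* = (10·2/12)² = 2.7778.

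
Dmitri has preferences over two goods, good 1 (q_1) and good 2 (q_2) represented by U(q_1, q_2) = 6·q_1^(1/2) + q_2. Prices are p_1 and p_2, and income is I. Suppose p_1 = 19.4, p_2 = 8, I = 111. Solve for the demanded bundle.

Utility is quasi-linear in q_2; the FOC for q_1 is 3/√q_1 = p_1/p_2.
Thus q_1* = (3·p_2/p_1)² — independent of I — with the rest of income spent on q_2.
Plugging in: q_1* = (3·8/19.4)² = 1.5304, q_2* = 10.1637.

q_1* = 1.5304, q_2* = 10.1637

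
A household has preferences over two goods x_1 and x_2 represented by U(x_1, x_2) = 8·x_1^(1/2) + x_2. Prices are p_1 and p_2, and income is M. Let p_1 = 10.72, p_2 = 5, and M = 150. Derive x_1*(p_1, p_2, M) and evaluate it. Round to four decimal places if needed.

MU_x_1 = 4/√x_1, MU_x_2 = 1. Tangency: 4/√x_1 = p_1/p_2.
Thus x_1* = (4·p_2/p_1)² — independent of M — with the rest of income spent on x_2.
Plugging in: x_1* = (4·5/10.72)² = 3.4807.

x_1* = 3.4807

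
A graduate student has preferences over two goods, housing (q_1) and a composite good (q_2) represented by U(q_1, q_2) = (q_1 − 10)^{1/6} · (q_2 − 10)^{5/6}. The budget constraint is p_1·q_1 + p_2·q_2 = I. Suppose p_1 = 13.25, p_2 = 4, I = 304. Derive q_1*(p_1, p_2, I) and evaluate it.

q_1* = 11.6541

This is Cobb-Douglas in (q_1−10, q_2−10): tangency gives 1/6·p_2·(q_2−10) = 5/6·p_1·(q_1−10).
Substituting into the budget: q_1* = 10 + 1/6·(I − 10·p_1 − 10·p_2)/p_1, and q_2* = 10 + 5/6·(…)/p_2.
Discretionary income = 304 − 10·13.25 − 10·4 = 131.5; q_1* = 10 + 1/6·131.5/13.25 = 11.6541.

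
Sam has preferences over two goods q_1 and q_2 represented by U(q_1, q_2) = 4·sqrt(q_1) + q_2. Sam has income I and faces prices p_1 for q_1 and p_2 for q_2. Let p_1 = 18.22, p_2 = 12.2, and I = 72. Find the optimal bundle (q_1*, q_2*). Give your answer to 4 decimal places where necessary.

q_1* = 1.7934, q_2* = 3.2233

Set MRS = p_1/p_2: 2·q_1^(−1/2) = p_1/p_2.
Solve: √q_1 = 2·p_2/p_1, so q_1*(p_1,p_2) = (2·p_2/p_1)², and q_2* = (I − p_1·q_1*)/p_2.
Plugging in: q_1* = (2·12.2/18.22)² = 1.7934, q_2* = 3.2233.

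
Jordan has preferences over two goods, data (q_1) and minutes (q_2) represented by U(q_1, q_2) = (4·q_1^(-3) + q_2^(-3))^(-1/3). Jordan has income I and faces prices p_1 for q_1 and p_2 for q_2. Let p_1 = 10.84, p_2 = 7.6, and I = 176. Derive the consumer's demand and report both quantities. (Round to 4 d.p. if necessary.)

From the CES first-order condition, 4·(q_2/q_1)^(4) = p_1/p_2.
Solve for the ratio: q_2/q_1 = [(1/4)·p_1/p_2]^(0.25).
Substitute q_2 = (q_2/q_1)·q_1 into the budget: q_1* = I/(p_1 + p_2·(q_2/q_1)).
Numerically q_2/q_1 = 0.77275, so q_1* = 176/(10.84 + 7.6·0.77275) = 10.5308 and q_2* = 0.77275·10.5308 = 8.1377.

q_1* = 10.5308, q_2* = 8.1377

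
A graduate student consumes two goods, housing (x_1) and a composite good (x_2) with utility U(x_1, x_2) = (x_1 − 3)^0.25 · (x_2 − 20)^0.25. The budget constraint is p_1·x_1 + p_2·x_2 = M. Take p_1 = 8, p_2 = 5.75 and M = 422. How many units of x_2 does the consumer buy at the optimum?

Let x_1' = x_1−3, x_2' = x_2−20. MRS = x_2'/x_1' = p_1/p_2.
After buying the subsistence bundle (3, 20), a share 0.5 of the remaining income goes to x_1: x_1* = 3 + 0.5·(M − 3p_1 − 20p_2)/p_1.
Discretionary income = 422 − 3·8 − 20·5.75 = 283; x_2* = 20 + 0.5·283/5.75 = 44.6087.

x_2* = 44.6087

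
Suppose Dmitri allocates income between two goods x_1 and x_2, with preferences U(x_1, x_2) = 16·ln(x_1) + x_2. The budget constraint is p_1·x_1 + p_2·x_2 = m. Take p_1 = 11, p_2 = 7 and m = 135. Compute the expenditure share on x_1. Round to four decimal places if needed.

MU_x_1 = 16/x_1, MU_x_2 = 1. Tangency: 16/x_1 = p_1/p_2.
So x_1*(p_1,p_2) = 16·p_2/p_1, independent of income; and x_2* = (m − 16·p_2)/p_2.
At the given prices: x_1* = 16·7/11 = 10.1818, and x_2* = 3.2857.
Expenditure on x_1: 11·10.1818 = 112; share = 0.8296.

share on x_1 = 0.8296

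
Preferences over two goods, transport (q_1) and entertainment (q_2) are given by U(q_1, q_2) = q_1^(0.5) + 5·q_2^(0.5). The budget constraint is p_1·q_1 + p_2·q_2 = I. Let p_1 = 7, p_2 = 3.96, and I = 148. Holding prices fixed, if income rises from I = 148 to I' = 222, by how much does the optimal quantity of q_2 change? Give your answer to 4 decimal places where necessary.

MU_q_1 ∝ q_1^(-0.5), MU_q_2 ∝ 5·q_2^(-0.5), so MRS = (1/5)·(q_2/q_1)^(0.5) = p_1/p_2.
Hence q_2/q_1 = (5·p_1/p_2)^(1/(0.5)), i.e. raised to the 2 power.
Substitute q_2 = (q_2/q_1)·q_1 into the budget: q_1* = I/(p_1 + p_2·(q_2/q_1)).
Numerically q_2/q_1 = 78.117029, so q_1* = 148/(7 + 3.96·78.117029) = 0.4678 and q_2* = 78.117029·0.4678 = 36.5467.
At I' = 222: q_2* = 54.8201. Change: 54.8201 − 36.5467 = 18.2734.

Δq_2* = 18.2734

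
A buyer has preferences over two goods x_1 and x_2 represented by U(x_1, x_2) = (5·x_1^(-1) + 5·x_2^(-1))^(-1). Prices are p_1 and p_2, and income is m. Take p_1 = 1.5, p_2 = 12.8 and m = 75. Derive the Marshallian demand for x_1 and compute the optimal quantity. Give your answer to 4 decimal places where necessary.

x_1* = 12.7512

Substitute x_2 = (x_2/x_1)·x_1 into the budget: x_1* = m/(p_1 + p_2·(x_2/x_1)).
Numerically x_2/x_1 = 0.342327, so x_1* = 75/(1.5 + 12.8·0.342327) = 12.7512.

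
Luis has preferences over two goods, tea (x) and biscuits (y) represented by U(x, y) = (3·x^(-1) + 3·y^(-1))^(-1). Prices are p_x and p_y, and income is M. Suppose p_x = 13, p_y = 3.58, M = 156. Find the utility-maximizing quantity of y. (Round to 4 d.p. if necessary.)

From the CES first-order condition, (y/x)^(2) = p_x/p_y.
Hence y/x = (p_x/p_y)^(1/(2)), i.e. raised to the 0.5 power.
Substitute y = (y/x)·x into the budget: x* = M/(p_x + p_y·(y/x)).
Numerically y/x = 1.905593, so x* = 156/(13 + 3.58·1.905593) = 7.87 and y* = 1.905593·7.87 = 14.9971.

y* = 14.9971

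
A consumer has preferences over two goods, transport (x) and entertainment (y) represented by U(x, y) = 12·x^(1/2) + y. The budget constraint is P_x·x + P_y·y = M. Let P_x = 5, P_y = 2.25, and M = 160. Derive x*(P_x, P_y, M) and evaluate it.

Set MRS = P_x/P_y: 6·x^(−1/2) = P_x/P_y.
Solve: √x = 6·P_y/P_x, so x*(P_x,P_y) = (6·P_y/P_x)², and y* = (M − P_x·x*)/P_y.
Plugging in: x* = (6·2.25/5)² = 7.29.

x* = 7.29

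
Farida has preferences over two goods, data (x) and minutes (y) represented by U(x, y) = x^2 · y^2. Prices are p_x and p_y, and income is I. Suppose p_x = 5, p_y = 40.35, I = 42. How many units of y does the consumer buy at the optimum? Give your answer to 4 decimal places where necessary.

MU_x/MU_y = (2·y)/(2·x); tangency sets this equal to p_x/p_y.
Rearranging, p_y·y = p_x·x. Substituting into the budget gives p_x·x·(1 + 1) = I.
Demand: x*(p_x,p_y,I) = 0.5·I/p_x and y* = 0.5·I/p_y.
At p_x=5, p_y=40.35, I=42: y* = 0.5·42/40.35 = 0.5204.

y* = 0.5204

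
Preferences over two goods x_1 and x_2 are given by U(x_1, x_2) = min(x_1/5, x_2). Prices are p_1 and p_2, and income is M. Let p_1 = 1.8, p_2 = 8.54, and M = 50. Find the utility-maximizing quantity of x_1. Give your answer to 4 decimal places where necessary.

x_1* = 14.2531

Leontief preferences: the optimum is at the kink where x_1/5 = x_2/1, i.e. x_2 = (1/5)·x_1.
Budget: p_1·x_1 + p_2·(1/5)·x_1 = M, so (5·p_1 + p_2)·x_1 = 5·M.
Demand: x_1*(p_1,p_2,M) = 5·M/(5·p_1 + p_2), x_2* = M/(5·p_1 + p_2).
Here 5·1.8 + 8.54 = 17.54, giving x_1* = 14.2531.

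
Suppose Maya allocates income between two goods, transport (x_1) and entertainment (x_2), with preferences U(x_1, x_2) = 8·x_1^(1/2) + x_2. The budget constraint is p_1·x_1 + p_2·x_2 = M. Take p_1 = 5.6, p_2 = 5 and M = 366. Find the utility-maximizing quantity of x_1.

MU_x_1 = 4/√x_1, MU_x_2 = 1. Tangency: 4/√x_1 = p_1/p_2.
Solve: √x_1 = 4·p_2/p_1, so x_1*(p_1,p_2) = (4·p_2/p_1)², and x_2* = (M − p_1·x_1*)/p_2.
Plugging in: x_1* = (4·5/5.6)² = 12.7551.

x_1* = 12.7551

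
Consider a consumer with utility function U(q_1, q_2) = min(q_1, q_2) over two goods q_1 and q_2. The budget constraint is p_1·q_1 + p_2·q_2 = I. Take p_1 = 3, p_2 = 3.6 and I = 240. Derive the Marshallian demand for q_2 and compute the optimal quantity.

q_2* = 36.3636

With perfect complements, no substitution: consume in ratio q_1:q_2 = 1:1.
Budget: p_1·q_1 + p_2·q_1 = I, so (p_1 + p_2)·q_1 = I.
Demand: q_1*(p_1,p_2,I) = I/(p_1 + p_2), q_2* = I/(p_1 + p_2).
Here 3 + 3.6 = 6.6, giving q_2* = 36.3636.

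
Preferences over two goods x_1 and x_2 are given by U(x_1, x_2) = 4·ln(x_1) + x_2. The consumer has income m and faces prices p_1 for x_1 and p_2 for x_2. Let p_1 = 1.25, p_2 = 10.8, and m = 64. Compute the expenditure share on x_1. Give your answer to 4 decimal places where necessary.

share on x_1 = 0.675

Set MRS = p_1/p_2: (4/x_1)/1 = p_1/p_2.
So x_1*(p_1,p_2) = 4·p_2/p_1, independent of income; and x_2* = (m − 4·p_2)/p_2.
At the given prices: x_1* = 4·10.8/1.25 = 34.56, and x_2* = 1.9259.
Expenditure on x_1: 1.25·34.56 = 43.2; share = 0.675.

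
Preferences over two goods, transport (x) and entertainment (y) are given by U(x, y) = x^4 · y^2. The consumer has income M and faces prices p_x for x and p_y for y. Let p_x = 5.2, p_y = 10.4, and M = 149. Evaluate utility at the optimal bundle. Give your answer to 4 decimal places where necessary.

MU_x/MU_y = (4·y)/(2·x); tangency sets this equal to p_x/p_y.
Rearranging, p_y·y = (1/2)·p_x·x. Substituting into the budget gives p_x·x·(1 + (1/2)) = M.
Demand: x*(p_x,p_y,M) = 2/3·M/p_x and y* = 1/3·M/p_y.
At p_x=5.2, p_y=10.4, M=149: x* = 2/3·149/5.2 = 19.1026, y* = 4.7756.
Utility at the optimum: U(19.1026, 4.7756) = 3036896.6442.

V = 3036896.6442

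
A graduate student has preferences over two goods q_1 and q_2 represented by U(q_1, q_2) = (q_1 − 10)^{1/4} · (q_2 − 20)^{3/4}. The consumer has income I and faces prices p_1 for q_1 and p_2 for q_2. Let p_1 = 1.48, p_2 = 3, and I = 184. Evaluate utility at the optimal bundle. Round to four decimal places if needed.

This is Cobb-Douglas in (q_1−10, q_2−20): tangency gives 0.25·p_2·(q_2−20) = 0.75·p_1·(q_1−10).
After buying the subsistence bundle (10, 20), a share 0.25 of the remaining income goes to q_1: q_1* = 10 + 0.25·(I − 10p_1 − 20p_2)/p_1.
Discretionary income = 184 − 10·1.48 − 20·3 = 109.2; q_1* = 10 + 0.25·109.2/1.48 = 28.4459; q_2* = 20 + 0.75·109.2/3 = 47.3.
Utility at the optimum: U(28.4459, 47.3) = 24.7513.

V = 24.7513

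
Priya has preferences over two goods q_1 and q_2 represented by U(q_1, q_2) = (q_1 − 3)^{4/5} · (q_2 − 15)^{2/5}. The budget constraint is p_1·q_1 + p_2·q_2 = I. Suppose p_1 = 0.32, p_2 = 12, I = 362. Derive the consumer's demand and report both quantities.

Substituting into the budget: q_1* = 3 + 2/3·(I − 3·p_1 − 15·p_2)/p_1, and q_2* = 15 + 1/3·(…)/p_2.
Discretionary income = 362 − 3·0.32 − 15·12 = 181.04; q_1* = 3 + 2/3·181.04/0.32 = 380.1667; q_2* = 15 + 1/3·181.04/12 = 20.0289.

q_1* = 380.1667, q_2* = 20.0289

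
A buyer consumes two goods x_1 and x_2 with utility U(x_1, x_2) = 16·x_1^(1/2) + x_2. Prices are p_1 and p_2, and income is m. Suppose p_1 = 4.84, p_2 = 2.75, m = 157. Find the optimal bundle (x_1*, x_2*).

x_1* = 20.6612, x_2* = 20.7273

Plugging in: x_1* = (8·2.75/4.84)² = 20.6612, x_2* = 20.7273.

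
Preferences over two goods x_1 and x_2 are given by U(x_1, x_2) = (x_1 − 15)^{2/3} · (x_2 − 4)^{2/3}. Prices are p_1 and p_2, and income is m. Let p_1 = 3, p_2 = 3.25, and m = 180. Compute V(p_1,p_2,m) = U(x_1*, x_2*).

This is Cobb-Douglas in (x_1−15, x_2−4): tangency gives 2/3·p_2·(x_2−4) = 2/3·p_1·(x_1−15).
After buying the subsistence bundle (15, 4), a share 0.5 of the remaining income goes to x_1: x_1* = 15 + 0.5·(m − 15p_1 − 4p_2)/p_1.
Discretionary income = 180 − 15·3 − 4·3.25 = 122; x_1* = 15 + 0.5·122/3 = 35.3333; x_2* = 4 + 0.5·122/3.25 = 22.7692.
Utility at the optimum: U(35.3333, 22.7692) = 52.6142.

V = 52.6142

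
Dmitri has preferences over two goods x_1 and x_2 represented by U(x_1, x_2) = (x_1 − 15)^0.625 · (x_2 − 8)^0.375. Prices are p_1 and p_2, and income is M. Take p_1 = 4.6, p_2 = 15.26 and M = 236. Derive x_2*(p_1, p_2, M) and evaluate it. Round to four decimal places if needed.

x_2* = 9.1039

This is Cobb-Douglas in (x_1−15, x_2−8): tangency gives 0.625·p_2·(x_2−8) = 0.375·p_1·(x_1−15).
Substituting into the budget: x_1* = 15 + 0.625·(M − 15·p_1 − 8·p_2)/p_1, and x_2* = 8 + 0.375·(…)/p_2.
Discretionary income = 236 − 15·4.6 − 8·15.26 = 44.92; x_2* = 8 + 0.375·44.92/15.26 = 9.1039.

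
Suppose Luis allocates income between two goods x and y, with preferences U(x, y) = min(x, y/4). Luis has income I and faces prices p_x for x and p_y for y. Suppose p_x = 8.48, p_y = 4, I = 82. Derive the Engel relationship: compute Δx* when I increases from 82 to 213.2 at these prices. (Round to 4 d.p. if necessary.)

Δx* = 5.3595

With perfect complements, no substitution: consume in ratio x:y = 1:4.
Budget: p_x·x + p_y·4·x = I, so (p_x + 4·p_y)·x = I.
Demand: x*(p_x,p_y,I) = I/(p_x + 4·p_y), y* = 4·I/(p_x + 4·p_y).
Here 8.48 + 4·4 = 24.48, giving x* = 3.3497.
At I' = 213.2: x* = 8.7092. Change: 8.7092 − 3.3497 = 5.3595.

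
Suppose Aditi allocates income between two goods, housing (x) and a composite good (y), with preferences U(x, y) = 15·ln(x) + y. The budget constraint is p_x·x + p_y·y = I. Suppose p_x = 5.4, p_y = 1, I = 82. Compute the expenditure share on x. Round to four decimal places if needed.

So x*(p_x,p_y) = 15·p_y/p_x, independent of income; and y* = (I − 15·p_y)/p_y.
At the given prices: x* = 15·1/5.4 = 2.7778, and y* = 67.
Expenditure on x: 5.4·2.7778 = 15; share = 0.1829.

share on x = 0.1829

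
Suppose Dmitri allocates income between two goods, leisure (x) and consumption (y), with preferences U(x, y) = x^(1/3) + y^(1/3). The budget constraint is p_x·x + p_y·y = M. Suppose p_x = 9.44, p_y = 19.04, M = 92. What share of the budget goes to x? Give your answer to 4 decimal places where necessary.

share on x = 0.5868

MU_x ∝ x^(-2/3), MU_y ∝ y^(-2/3), so MRS = (y/x)^(2/3) = p_x/p_y.
Solve for the ratio: y/x = [p_x/p_y]^(1.5).
With the ratio pinned down, the budget gives x* = M/(p_x + p_y·(y/x)) and y* = (y/x)·x*.
Numerically y/x = 0.349106, so x* = 92/(9.44 + 19.04·0.349106) = 5.7189 and y* = 0.349106·5.7189 = 1.9965.
Expenditure on x: 9.44·5.7189 = 53.9865; share = 0.5868.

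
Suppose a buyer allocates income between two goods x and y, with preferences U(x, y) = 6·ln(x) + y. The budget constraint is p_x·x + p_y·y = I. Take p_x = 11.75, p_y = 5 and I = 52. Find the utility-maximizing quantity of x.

So x*(p_x,p_y) = 6·p_y/p_x, independent of income; and y* = (I − 6·p_y)/p_y.
At the given prices: x* = 6·5/11.75 = 2.5532.

x* = 2.5532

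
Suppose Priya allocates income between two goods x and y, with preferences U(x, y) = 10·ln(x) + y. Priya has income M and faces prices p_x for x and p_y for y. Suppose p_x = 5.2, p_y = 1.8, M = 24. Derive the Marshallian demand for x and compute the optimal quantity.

x* = 3.4615

MU_x = 10/x, MU_y = 1. Tangency: 10/x = p_x/p_y.
So x*(p_x,p_y) = 10·p_y/p_x, independent of income; and y* = (M − 10·p_y)/p_y.
At the given prices: x* = 10·1.8/5.2 = 3.4615.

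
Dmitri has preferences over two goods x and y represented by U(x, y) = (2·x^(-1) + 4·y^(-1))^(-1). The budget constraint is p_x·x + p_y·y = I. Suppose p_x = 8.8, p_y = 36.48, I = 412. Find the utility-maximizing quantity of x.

From the CES first-order condition, (1/2)·(y/x)^(2) = p_x/p_y.
Solve for the ratio: y/x = [2·p_x/p_y]^(0.5).
With the ratio pinned down, the budget gives x* = I/(p_x + p_y·(y/x)) and y* = (y/x)·x*.
Numerically y/x = 0.694591, so x* = 412/(8.8 + 36.48·0.694591) = 12.0684.

x* = 12.0684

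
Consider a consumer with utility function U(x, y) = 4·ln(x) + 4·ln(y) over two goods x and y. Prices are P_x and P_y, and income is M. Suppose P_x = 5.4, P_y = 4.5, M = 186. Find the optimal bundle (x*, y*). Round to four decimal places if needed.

x* = 17.2222, y* = 20.6667

The MRS is y/x. Set MRS = P_x/P_y.
Rearranging, P_y·y = P_x·x. Substituting into the budget gives P_x·x·(1 + 1) = M.
Demand: x*(P_x,P_y,M) = 0.5·M/P_x and y* = 0.5·M/P_y.
At P_x=5.4, P_y=4.5, M=186: x* = 0.5·186/5.4 = 17.2222, y* = 20.6667.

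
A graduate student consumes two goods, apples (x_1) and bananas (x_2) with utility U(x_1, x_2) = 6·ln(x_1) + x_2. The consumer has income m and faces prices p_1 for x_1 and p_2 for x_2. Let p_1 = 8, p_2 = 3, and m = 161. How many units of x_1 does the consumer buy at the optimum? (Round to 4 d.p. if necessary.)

x_1* = 2.25

MU_x_1 = 6/x_1, MU_x_2 = 1. Tangency: 6/x_1 = p_1/p_2.
So x_1*(p_1,p_2) = 6·p_2/p_1, independent of income; and x_2* = (m − 6·p_2)/p_2.
At the given prices: x_1* = 6·3/8 = 2.25.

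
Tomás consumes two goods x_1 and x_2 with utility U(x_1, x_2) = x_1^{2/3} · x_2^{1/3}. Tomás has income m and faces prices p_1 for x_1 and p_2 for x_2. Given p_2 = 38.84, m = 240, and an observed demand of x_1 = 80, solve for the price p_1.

MU_x_1/MU_x_2 = (2/3·x_2)/(1/3·x_1); tangency sets this equal to p_1/p_2.
Rearranging, p_2·x_2 = (1/2)·p_1·x_1. Substituting into the budget gives p_1·x_1·(1 + (1/2)) = m.
Demand: x_1*(p_1,p_2,m) = 2/3·m/p_1 and x_2* = 1/3·m/p_2.
Set x_1* = 80 in the demand function and solve for p_1: p_1 = 2.

p_1 = 2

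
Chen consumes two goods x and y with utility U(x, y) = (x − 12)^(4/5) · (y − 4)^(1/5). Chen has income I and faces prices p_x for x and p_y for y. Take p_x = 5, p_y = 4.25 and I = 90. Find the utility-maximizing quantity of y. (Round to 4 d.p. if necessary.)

y* = 4.6118

Let x' = x−12, y' = y−4. MRS = 4·y'/x' = p_x/p_y.
After buying the subsistence bundle (12, 4), a share 0.8 of the remaining income goes to x: x* = 12 + 0.8·(I − 12p_x − 4p_y)/p_x.
Discretionary income = 90 − 12·5 − 4·4.25 = 13; y* = 4 + 0.2·13/4.25 = 4.6118.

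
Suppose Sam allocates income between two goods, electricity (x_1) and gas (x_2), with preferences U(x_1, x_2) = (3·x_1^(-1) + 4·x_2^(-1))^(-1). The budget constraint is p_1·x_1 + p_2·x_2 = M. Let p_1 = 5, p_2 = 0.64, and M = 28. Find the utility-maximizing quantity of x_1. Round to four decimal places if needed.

x_1* = 3.9629

Substitute x_2 = (x_2/x_1)·x_1 into the budget: x_1* = M/(p_1 + p_2·(x_2/x_1)).
Numerically x_2/x_1 = 3.227486, so x_1* = 28/(5 + 0.64·3.227486) = 3.9629.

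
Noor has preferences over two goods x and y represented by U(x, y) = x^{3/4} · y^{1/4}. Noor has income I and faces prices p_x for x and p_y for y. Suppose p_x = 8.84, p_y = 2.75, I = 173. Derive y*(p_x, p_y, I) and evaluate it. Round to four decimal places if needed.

Demand: x*(p_x,p_y,I) = 0.75·I/p_x and y* = 0.25·I/p_y.
At p_x=8.84, p_y=2.75, I=173: y* = 0.25·173/2.75 = 15.7273.

y* = 15.7273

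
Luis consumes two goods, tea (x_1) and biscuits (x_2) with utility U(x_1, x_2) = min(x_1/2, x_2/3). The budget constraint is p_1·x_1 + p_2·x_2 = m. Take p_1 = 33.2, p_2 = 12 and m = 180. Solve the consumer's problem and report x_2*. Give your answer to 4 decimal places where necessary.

x_2* = 5.2734

Leontief preferences: the optimum is at the kink where x_1/2 = x_2/3, i.e. x_2 = (3/2)·x_1.
Budget: p_1·x_1 + p_2·(3/2)·x_1 = m, so (2·p_1 + 3·p_2)·x_1 = 2·m.
Demand: x_1*(p_1,p_2,m) = 2·m/(2·p_1 + 3·p_2), x_2* = 3·m/(2·p_1 + 3·p_2).
Here 2·33.2 + 3·12 = 102.4, giving x_2* = 5.2734.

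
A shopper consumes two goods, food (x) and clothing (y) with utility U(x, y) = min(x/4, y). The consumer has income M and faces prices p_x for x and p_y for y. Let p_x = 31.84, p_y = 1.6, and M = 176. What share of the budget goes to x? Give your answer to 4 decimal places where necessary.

Here 4·31.84 + 1.6 = 128.96, giving x* = 5.4591 and y* = 1.3648.
Expenditure on x: 31.84·5.4591 = 173.8164; share = 0.9876.

share on x = 0.9876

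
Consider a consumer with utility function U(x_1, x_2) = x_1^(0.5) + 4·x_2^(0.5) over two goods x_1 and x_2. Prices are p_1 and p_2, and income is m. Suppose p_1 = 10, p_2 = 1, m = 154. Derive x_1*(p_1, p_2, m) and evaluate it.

MU_x_1 ∝ x_1^(-0.5), MU_x_2 ∝ 4·x_2^(-0.5), so MRS = (1/4)·(x_2/x_1)^(0.5) = p_1/p_2.
Solve for the ratio: x_2/x_1 = [4·p_1/p_2]^(2).
Substitute x_2 = (x_2/x_1)·x_1 into the budget: x_1* = m/(p_1 + p_2·(x_2/x_1)).
Numerically x_2/x_1 = 1600, so x_1* = 154/(10 + 1·1600) = 0.0957.

x_1* = 0.0957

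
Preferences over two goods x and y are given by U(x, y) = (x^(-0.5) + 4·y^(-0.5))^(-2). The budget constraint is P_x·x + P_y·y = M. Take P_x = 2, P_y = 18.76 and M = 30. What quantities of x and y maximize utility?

x* = 2.3756, y* = 1.3459

Substitute y = (y/x)·x into the budget: x* = M/(P_x + P_y·(y/x)).
Numerically y/x = 0.56655, so x* = 30/(2 + 18.76·0.56655) = 2.3756 and y* = 0.56655·2.3756 = 1.3459.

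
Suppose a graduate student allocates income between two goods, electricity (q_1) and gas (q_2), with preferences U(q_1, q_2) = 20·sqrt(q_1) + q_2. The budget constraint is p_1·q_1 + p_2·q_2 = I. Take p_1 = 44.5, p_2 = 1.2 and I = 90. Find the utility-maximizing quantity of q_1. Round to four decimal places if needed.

q_1* = 0.0727

MU_q_1 = 10/√q_1, MU_q_2 = 1. Tangency: 10/√q_1 = p_1/p_2.
Solve: √q_1 = 10·p_2/p_1, so q_1*(p_1,p_2) = (10·p_2/p_1)², and q_2* = (I − p_1·q_1*)/p_2.
Plugging in: q_1* = (10·1.2/44.5)² = 0.0727.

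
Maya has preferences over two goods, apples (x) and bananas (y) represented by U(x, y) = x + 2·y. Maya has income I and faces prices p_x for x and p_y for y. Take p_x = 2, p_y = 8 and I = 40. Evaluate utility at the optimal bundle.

V = 20

Perfect substitutes: compare marginal utility per dollar. 1/p_x vs 2/p_y → 0.5 vs 0.25.
x gives more utility per dollar, so spend all income on x: x* = I/p_x, y* = 0.
Numerically: x* = 20, y* = 0.
Utility at the optimum: U(20, 0) = 20.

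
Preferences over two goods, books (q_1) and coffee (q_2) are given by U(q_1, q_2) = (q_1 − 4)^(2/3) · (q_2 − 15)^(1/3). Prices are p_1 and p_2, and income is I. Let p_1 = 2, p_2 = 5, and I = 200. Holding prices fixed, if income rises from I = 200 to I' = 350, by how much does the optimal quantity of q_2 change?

After buying the subsistence bundle (4, 15), a share 2/3 of the remaining income goes to q_1: q_1* = 4 + 2/3·(I − 4p_1 − 15p_2)/p_1.
Discretionary income = 200 − 4·2 − 15·5 = 117; q_2* = 15 + 1/3·117/5 = 22.8.
At I' = 350: q_2* = 32.8. Change: 32.8 − 22.8 = 10.

Δq_2* = 10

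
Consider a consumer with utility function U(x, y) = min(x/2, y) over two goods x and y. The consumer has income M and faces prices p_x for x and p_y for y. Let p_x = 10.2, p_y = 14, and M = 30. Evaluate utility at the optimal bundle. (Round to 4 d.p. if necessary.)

With perfect complements, no substitution: consume in ratio x:y = 2:1.
Budget: p_x·x + p_y·(1/2)·x = M, so (2·p_x + p_y)·x = 2·M.
Demand: x*(p_x,p_y,M) = 2·M/(2·p_x + p_y), y* = M/(2·p_x + p_y).
Here 2·10.2 + 14 = 34.4, giving x* = 1.7442 and y* = 0.8721.
Utility at the optimum: U(1.7442, 0.8721) = 0.8721.

V = 0.8721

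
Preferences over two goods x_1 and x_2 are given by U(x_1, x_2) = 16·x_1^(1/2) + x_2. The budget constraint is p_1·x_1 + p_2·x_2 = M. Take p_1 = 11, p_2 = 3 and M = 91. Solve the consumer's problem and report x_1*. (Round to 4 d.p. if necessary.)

x_1* = 4.7603

Utility is quasi-linear in x_2; the FOC for x_1 is 8/√x_1 = p_1/p_2.
Solve: √x_1 = 8·p_2/p_1, so x_1*(p_1,p_2) = (8·p_2/p_1)², and x_2* = (M − p_1·x_1*)/p_2.
Plugging in: x_1* = (8·3/11)² = 4.7603.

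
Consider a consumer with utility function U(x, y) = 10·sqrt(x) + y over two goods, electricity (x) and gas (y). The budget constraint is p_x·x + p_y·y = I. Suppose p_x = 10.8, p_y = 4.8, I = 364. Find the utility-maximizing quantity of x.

x* = 4.9383

Utility is quasi-linear in y; the FOC for x is 5/√x = p_x/p_y.
Thus x* = (5·p_y/p_x)² — independent of I — with the rest of income spent on y.
Plugging in: x* = (5·4.8/10.8)² = 4.9383.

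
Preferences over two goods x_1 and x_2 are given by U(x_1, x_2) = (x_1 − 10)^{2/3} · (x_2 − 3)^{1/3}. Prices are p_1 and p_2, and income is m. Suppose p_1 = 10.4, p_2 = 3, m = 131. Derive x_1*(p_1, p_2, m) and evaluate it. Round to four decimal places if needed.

x_1* = 11.1538

After buying the subsistence bundle (10, 3), a share 2/3 of the remaining income goes to x_1: x_1* = 10 + 2/3·(m − 10p_1 − 3p_2)/p_1.
Discretionary income = 131 − 10·10.4 − 3·3 = 18; x_1* = 10 + 2/3·18/10.4 = 11.1538.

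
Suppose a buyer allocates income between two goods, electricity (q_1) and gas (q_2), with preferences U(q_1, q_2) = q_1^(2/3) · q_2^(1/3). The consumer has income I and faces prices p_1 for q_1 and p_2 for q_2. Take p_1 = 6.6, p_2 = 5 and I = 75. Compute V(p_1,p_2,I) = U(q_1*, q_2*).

V = 6.5959

Tangency: MRS = 2·q_2/q_1 = p_1/p_2.
So 2/3·p_2·q_2 = 1/3·p_1·q_1; combined with the budget, a share 2/3 of income goes to q_1.
Demand: q_1*(p_1,p_2,I) = 2/3·I/p_1 and q_2* = 1/3·I/p_2.
At p_1=6.6, p_2=5, I=75: q_1* = 2/3·75/6.6 = 7.5758, q_2* = 5.
Utility at the optimum: U(7.5758, 5) = 6.5959.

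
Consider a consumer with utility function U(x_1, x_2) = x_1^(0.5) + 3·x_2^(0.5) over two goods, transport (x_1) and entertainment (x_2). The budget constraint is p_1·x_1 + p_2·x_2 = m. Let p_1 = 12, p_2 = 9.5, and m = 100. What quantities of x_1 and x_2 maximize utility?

x_1* = 0.6738, x_2* = 9.6753

MRS = MU_x_1/MU_x_2 = (1/3)·(x_2/x_1)^(0.5). Set equal to p_1/p_2.
Hence x_2/x_1 = (3·p_1/p_2)^(1/(0.5)), i.e. raised to the 2 power.
With the ratio pinned down, the budget gives x_1* = m/(p_1 + p_2·(x_2/x_1)) and x_2* = (x_2/x_1)·x_1*.
Numerically x_2/x_1 = 14.360111, so x_1* = 100/(12 + 9.5·14.360111) = 0.6738 and x_2* = 14.360111·0.6738 = 9.6753.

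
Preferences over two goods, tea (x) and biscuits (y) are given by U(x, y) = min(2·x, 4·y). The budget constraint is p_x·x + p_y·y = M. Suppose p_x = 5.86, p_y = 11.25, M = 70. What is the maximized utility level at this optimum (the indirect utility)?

Leontief preferences: the optimum is at the kink where x/4 = y/2, i.e. y = (1/2)·x.
Budget: p_x·x + p_y·(1/2)·x = M, so (4·p_x + 2·p_y)·x = 4·M.
Demand: x*(p_x,p_y,M) = 4·M/(4·p_x + 2·p_y), y* = 2·M/(4·p_x + 2·p_y).
Here 4·5.86 + 2·11.25 = 45.94, giving x* = 6.0949 and y* = 3.0475.
Utility at the optimum: U(6.0949, 3.0475) = 12.1898.

V = 12.1898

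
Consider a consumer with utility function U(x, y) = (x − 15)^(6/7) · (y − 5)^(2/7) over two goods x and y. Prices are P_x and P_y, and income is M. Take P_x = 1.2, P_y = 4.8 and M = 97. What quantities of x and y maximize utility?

MRS = 3·(y−5)/(x−15). Tangency with P_x/P_y gives y−5 = (1/3)·(P_x/P_y)·(x−15).
After buying the subsistence bundle (15, 5), a share 0.75 of the remaining income goes to x: x* = 15 + 0.75·(M − 15P_x − 5P_y)/P_x.
Discretionary income = 97 − 15·1.2 − 5·4.8 = 55; x* = 15 + 0.75·55/1.2 = 49.375; y* = 5 + 0.25·55/4.8 = 7.8646.

x* = 49.375, y* = 7.8646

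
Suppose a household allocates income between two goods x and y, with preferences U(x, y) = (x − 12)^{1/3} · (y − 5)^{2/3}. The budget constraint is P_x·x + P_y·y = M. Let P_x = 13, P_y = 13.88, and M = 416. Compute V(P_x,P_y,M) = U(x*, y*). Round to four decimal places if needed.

V = 7.4264

Let x' = x−12, y' = y−5. MRS = (1/2)·y'/x' = P_x/P_y.
After buying the subsistence bundle (12, 5), a share 1/3 of the remaining income goes to x: x* = 12 + 1/3·(M − 12P_x − 5P_y)/P_x.
Discretionary income = 416 − 12·13 − 5·13.88 = 190.6; x* = 12 + 1/3·190.6/13 = 16.8872; y* = 5 + 2/3·190.6/13.88 = 14.1547.
Utility at the optimum: U(16.8872, 14.1547) = 7.4264.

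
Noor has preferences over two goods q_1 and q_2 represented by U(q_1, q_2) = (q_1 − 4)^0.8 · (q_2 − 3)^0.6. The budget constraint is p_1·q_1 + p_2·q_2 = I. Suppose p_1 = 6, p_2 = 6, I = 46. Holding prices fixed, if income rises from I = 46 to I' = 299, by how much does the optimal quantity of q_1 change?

Δq_1* = 24.0952

This is Cobb-Douglas in (q_1−4, q_2−3): tangency gives 0.8·p_2·(q_2−3) = 0.6·p_1·(q_1−4).
After buying the subsistence bundle (4, 3), a share 4/7 of the remaining income goes to q_1: q_1* = 4 + 4/7·(I − 4p_1 − 3p_2)/p_1.
Discretionary income = 46 − 4·6 − 3·6 = 4; q_1* = 4 + 4/7·4/6 = 4.381.
At I' = 299: q_1* = 28.4762. Change: 28.4762 − 4.381 = 24.0952.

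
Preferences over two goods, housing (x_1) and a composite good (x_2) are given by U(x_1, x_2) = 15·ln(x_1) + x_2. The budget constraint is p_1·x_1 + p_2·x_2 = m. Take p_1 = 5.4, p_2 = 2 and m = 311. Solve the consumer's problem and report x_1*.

x_1* = 5.5556

MU_x_1 = 15/x_1, MU_x_2 = 1. Tangency: 15/x_1 = p_1/p_2.
So x_1*(p_1,p_2) = 15·p_2/p_1, independent of income; and x_2* = (m − 15·p_2)/p_2.
At the given prices: x_1* = 15·2/5.4 = 5.5556.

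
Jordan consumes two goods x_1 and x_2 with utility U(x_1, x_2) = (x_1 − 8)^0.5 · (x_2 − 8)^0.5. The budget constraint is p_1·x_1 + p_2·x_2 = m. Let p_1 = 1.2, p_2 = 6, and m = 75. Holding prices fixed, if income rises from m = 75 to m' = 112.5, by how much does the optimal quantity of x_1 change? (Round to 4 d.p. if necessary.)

This is Cobb-Douglas in (x_1−8, x_2−8): tangency gives 0.5·p_2·(x_2−8) = 0.5·p_1·(x_1−8).
Substituting into the budget: x_1* = 8 + 0.5·(m − 8·p_1 − 8·p_2)/p_1, and x_2* = 8 + 0.5·(…)/p_2.
Discretionary income = 75 − 8·1.2 − 8·6 = 17.4; x_1* = 8 + 0.5·17.4/1.2 = 15.25.
At m' = 112.5: x_1* = 30.875. Change: 30.875 − 15.25 = 15.625.

Δx_1* = 15.625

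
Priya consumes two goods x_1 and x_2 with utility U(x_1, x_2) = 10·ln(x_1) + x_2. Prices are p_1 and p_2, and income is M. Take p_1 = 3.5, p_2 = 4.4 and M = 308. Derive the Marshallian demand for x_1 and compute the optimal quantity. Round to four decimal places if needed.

x_1* = 12.5714

Set MRS = p_1/p_2: (10/x_1)/1 = p_1/p_2.
So x_1*(p_1,p_2) = 10·p_2/p_1, independent of income; and x_2* = (M − 10·p_2)/p_2.
At the given prices: x_1* = 10·4.4/3.5 = 12.5714.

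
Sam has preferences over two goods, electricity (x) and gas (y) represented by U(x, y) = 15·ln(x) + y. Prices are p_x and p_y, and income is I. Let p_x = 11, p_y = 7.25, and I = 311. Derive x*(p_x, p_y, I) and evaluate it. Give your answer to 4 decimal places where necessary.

So x*(p_x,p_y) = 15·p_y/p_x, independent of income; and y* = (I − 15·p_y)/p_y.
At the given prices: x* = 15·7.25/11 = 9.8864.

x* = 9.8864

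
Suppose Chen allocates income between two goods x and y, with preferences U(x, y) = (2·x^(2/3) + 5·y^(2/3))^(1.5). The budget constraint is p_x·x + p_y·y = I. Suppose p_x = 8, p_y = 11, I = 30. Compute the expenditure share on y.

From the CES first-order condition, (2/5)·(y/x)^(1/3) = p_x/p_y.
Solve for the ratio: y/x = [(5/2)·p_x/p_y]^(3).
Substitute y = (y/x)·x into the budget: x* = I/(p_x + p_y·(y/x)).
Numerically y/x = 6.010518, so x* = 30/(8 + 11·6.010518) = 0.4048 and y* = 6.010518·0.4048 = 2.4329.
Expenditure on y: 11·2.4329 = 26.7618; share = 0.8921.

share on y = 0.8921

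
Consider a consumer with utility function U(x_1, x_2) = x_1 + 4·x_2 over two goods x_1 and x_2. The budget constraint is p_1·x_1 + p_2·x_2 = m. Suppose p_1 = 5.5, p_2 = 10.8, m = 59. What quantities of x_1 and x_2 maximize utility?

x_1* = 0, x_2* = 5.463

Linear utility — the consumer picks whichever good has higher MU/price: 1/5.5 = 0.1818 vs 4/10.8 = 0.3704.
x_2 gives more utility per dollar, so spend all income on x_2: x_2* = m/p_2, x_1* = 0.
Numerically: x_1* = 0, x_2* = 5.463.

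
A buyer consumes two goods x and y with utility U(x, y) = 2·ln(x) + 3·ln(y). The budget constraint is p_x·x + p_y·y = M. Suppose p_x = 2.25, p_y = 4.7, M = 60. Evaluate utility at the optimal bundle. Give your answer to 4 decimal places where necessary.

The MRS is (2/3)·y/x. Set MRS = p_x/p_y.
Rearranging, p_y·y = (3/2)·p_x·x. Substituting into the budget gives p_x·x·(1 + (3/2)) = M.
Demand: x*(p_x,p_y,M) = 0.4·M/p_x and y* = 0.6·M/p_y.
At p_x=2.25, p_y=4.7, M=60: x* = 0.4·60/2.25 = 10.6667, y* = 7.6596.
Utility at the optimum: U(10.6667, 7.6596) = 10.8421.

V = 10.8421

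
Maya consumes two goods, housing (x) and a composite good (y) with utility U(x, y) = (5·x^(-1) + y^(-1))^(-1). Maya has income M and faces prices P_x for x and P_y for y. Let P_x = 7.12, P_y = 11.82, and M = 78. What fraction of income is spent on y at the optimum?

MRS = MU_x/MU_y = 5·(y/x)^(2). Set equal to P_x/P_y.
Hence y/x = ((1/5)·P_x/P_y)^(1/(2)), i.e. raised to the 0.5 power.
Substitute y = (y/x)·x into the budget: x* = M/(P_x + P_y·(y/x)).
Numerically y/x = 0.347093, so x* = 78/(7.12 + 11.82·0.347093) = 6.9502 and y* = 0.347093·6.9502 = 2.4124.
Expenditure on y: 11.82·2.4124 = 28.5143; share = 0.3656.

share on y = 0.3656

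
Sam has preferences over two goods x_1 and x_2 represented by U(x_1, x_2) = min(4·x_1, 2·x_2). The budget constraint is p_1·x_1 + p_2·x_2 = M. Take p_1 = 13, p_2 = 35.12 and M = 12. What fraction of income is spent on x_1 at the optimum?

Leontief preferences: the optimum is at the kink where x_1/2 = x_2/4, i.e. x_2 = 2·x_1.
Budget: p_1·x_1 + p_2·2·x_1 = M, so (2·p_1 + 4·p_2)·x_1 = 2·M.
Demand: x_1*(p_1,p_2,M) = 2·M/(2·p_1 + 4·p_2), x_2* = 4·M/(2·p_1 + 4·p_2).
Here 2·13 + 4·35.12 = 166.48, giving x_1* = 0.1442 and x_2* = 0.2883.
Expenditure on x_1: 13·0.1442 = 1.8741; share = 0.1562.

share on x_1 = 0.1562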